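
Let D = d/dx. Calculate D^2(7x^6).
210 x^{4}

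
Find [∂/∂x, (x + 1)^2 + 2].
2 x + 2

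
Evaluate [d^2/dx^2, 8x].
16\frac{d}{dx}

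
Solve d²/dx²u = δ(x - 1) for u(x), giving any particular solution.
\frac{|x - 1|}{2}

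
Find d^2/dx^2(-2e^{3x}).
- 18 e^{3 x}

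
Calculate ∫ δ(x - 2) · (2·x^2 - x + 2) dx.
8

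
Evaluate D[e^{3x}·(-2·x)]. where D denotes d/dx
\left(- 6 x - 2\right) e^{3 x}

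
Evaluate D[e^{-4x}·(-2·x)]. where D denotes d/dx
2 \left(4 x - 1\right) e^{- 4 x}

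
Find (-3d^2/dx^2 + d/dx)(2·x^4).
8 x^{2} \left(x - 9\right)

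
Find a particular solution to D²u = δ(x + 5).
\frac{|x + 5|}{2}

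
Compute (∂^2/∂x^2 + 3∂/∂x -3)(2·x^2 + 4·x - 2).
22 - 6 x^{2}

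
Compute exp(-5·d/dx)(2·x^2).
2 x^{2} - 20 x + 50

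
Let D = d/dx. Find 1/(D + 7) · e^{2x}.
\frac{e^{2 x}}{9}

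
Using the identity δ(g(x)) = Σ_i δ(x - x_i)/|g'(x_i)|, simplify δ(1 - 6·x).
\frac{\delta(x - 1/6)}{6}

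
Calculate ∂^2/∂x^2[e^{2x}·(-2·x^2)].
\left(- 8 x^{2} - 16 x - 4\right) e^{2 x}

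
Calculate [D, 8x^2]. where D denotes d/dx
16 x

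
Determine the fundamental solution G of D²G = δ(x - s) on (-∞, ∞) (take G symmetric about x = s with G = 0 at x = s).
\frac{|x - s|}{2}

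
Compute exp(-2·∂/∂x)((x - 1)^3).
x^{3} - 9 x^{2} + 27 x - 27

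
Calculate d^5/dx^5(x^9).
15120 x^{4}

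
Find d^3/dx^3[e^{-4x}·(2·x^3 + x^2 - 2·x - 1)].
4 \left(- 32 x^{3} + 56 x^{2} + 20 x - 11\right) e^{- 4 x}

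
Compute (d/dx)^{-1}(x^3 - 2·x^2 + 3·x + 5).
\frac{x^{4}}{4} - \frac{2 x^{3}}{3} + \frac{3 x^{2}}{2} + 5 x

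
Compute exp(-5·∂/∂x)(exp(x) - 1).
e^{x - 5} - 1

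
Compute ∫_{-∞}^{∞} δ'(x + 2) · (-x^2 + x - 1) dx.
-5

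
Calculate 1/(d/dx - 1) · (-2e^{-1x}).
e^{- x}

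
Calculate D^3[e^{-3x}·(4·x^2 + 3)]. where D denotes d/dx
9 \left(- 12 x^{2} + 24 x - 17\right) e^{- 3 x}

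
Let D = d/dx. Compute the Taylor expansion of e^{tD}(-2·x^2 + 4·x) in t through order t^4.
- 2 t^{2} - 4 t \left(x - 1\right) - 2 x^{2} + 4 x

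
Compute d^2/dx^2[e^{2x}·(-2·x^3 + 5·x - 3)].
8 \left(- x^{3} - 3 x^{2} + x + 1\right) e^{2 x}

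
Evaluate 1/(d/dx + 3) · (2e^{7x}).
\frac{e^{7 x}}{5}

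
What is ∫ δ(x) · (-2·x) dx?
0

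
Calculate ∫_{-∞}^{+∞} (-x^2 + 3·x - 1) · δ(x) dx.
-1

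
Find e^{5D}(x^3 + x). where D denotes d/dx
x^{3} + 15 x^{2} + 76 x + 130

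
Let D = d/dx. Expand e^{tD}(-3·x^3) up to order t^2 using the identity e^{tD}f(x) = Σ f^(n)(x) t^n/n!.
3 x \left(- 3 t^{2} - 3 t x - x^{2}\right)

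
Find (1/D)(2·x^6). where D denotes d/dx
\frac{2 x^{7}}{7}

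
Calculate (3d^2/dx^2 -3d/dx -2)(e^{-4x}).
58 e^{- 4 x}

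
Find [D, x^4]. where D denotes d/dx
4 x^{3}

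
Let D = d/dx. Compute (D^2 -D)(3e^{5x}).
60 e^{5 x}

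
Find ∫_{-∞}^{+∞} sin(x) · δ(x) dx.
0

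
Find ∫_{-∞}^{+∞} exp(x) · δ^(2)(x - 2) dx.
e^{2}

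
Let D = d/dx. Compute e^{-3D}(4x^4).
4 x^{4} - 48 x^{3} + 216 x^{2} - 432 x + 324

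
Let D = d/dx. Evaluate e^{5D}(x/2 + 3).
\frac{x}{2} + \frac{11}{2}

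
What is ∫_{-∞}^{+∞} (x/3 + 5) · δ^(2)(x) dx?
0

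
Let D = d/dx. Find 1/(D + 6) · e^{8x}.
\frac{e^{8 x}}{14}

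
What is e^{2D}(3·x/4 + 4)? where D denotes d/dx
\frac{3 x}{4} + \frac{11}{2}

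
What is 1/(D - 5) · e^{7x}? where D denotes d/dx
\frac{e^{7 x}}{2}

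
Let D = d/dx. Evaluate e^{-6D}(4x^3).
4 x^{3} - 72 x^{2} + 432 x - 864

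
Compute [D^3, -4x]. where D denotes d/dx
-12D^{2}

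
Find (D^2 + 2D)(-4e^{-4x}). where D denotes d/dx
- 32 e^{- 4 x}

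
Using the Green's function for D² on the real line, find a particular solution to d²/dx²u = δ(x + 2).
\frac{|x + 2|}{2}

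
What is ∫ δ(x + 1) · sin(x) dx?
- \sin{\left(1 \right)}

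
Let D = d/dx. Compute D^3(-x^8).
- 336 x^{5}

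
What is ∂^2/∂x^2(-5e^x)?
- 5 e^{x}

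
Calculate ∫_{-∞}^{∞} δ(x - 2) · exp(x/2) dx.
e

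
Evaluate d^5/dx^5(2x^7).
5040 x^{2}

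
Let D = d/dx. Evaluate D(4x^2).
8 x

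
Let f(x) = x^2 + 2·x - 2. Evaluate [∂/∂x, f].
2 x + 2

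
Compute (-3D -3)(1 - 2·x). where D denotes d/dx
6 x + 3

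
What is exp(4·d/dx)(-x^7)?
- x^{7} - 28 x^{6} - 336 x^{5} - 2240 x^{4} - 8960 x^{3} - 21504 x^{2} - 28672 x - 16384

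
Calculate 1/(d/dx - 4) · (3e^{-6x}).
- \frac{3 e^{- 6 x}}{10}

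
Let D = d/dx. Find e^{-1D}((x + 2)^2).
x^{2} + 2 x + 1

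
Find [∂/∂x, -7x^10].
- 70 x^{9}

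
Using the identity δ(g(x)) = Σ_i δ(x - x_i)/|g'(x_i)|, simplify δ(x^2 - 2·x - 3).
\frac{\delta(x - 3) + \delta(x + 1)}{4}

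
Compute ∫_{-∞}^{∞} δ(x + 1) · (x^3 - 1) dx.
-2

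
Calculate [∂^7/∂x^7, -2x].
-14\frac{d^{6}}{dx^{6}}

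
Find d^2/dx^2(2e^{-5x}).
50 e^{- 5 x}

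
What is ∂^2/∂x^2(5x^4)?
60 x^{2}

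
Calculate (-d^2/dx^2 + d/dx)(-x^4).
4 x^{2} \left(3 - x\right)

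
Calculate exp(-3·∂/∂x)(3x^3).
3 x^{3} - 27 x^{2} + 81 x - 81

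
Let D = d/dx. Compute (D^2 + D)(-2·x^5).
10 x^{3} \left(- x - 4\right)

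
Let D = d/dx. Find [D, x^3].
3 x^{2}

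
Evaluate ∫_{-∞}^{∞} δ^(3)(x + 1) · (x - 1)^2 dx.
0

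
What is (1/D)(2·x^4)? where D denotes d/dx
\frac{2 x^{5}}{5}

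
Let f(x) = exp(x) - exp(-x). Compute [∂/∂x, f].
2 \cosh{\left(x \right)}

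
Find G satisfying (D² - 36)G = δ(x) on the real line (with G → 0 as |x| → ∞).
-\frac{e^{-6|x|}}{12}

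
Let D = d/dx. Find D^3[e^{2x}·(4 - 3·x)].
\left(- 24 x - 4\right) e^{2 x}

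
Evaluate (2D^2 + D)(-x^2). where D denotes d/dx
- 2 x - 4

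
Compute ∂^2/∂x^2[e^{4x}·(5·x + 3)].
\left(80 x + 88\right) e^{4 x}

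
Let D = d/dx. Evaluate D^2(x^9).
72 x^{7}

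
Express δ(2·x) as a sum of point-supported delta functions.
\frac{\delta(x)}{2}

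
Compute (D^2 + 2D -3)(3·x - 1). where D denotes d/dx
9 - 9 x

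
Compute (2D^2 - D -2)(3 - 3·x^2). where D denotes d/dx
6 x^{2} + 6 x - 18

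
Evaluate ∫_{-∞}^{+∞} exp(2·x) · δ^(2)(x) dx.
4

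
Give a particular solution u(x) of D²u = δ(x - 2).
\frac{|x - 2|}{2}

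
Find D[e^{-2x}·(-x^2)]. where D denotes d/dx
2 x \left(x - 1\right) e^{- 2 x}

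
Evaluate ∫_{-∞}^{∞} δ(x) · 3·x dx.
0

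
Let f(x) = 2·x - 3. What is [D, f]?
2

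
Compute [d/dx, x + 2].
1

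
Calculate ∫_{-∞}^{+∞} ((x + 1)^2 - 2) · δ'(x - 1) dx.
-4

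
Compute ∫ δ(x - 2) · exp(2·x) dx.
e^{4}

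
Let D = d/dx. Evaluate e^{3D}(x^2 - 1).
x^{2} + 6 x + 8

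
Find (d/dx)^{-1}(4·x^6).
\frac{4 x^{7}}{7}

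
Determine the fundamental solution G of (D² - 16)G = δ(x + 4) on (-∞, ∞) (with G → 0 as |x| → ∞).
-\frac{e^{-4|x + 4|}}{8}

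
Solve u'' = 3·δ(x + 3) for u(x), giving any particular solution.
\frac{3|x + 3|}{2}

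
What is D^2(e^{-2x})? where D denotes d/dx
4 e^{- 2 x}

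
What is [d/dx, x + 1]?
1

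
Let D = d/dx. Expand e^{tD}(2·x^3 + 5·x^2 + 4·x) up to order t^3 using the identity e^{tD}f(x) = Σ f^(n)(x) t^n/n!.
2 t^{3} + t^{2} \left(6 x + 5\right) + 2 t \left(3 x^{2} + 5 x + 2\right) + 2 x^{3} + 5 x^{2} + 4 x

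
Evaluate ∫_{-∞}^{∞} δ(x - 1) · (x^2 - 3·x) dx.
-2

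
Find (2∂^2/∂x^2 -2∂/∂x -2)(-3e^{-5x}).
- 174 e^{- 5 x}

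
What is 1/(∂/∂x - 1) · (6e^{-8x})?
- \frac{2 e^{- 8 x}}{3}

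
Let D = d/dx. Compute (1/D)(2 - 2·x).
- x^{2} + 2 x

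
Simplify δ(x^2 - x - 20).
\frac{\delta(x - 5) + \delta(x + 4)}{9}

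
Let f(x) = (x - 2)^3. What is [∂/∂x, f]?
3 \left(x - 2\right)^{2}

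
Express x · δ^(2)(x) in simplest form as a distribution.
-2\delta'(x)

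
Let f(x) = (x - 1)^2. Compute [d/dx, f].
2 x - 2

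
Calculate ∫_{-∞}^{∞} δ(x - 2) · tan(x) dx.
\tan{\left(2 \right)}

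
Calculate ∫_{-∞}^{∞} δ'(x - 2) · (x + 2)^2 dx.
-8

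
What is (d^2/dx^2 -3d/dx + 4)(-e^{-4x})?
- 32 e^{- 4 x}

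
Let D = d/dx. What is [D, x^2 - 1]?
2 x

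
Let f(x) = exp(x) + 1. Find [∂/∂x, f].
e^{x}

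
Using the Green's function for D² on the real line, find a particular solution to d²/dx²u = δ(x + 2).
\frac{|x + 2|}{2}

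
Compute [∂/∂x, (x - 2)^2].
2 x - 4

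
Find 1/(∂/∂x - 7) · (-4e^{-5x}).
\frac{e^{- 5 x}}{3}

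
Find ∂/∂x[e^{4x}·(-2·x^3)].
x^{2} \left(- 8 x - 6\right) e^{4 x}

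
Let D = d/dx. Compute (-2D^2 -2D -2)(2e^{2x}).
- 28 e^{2 x}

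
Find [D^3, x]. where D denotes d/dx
3D^{2}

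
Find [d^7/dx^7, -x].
-7\frac{d^{6}}{dx^{6}}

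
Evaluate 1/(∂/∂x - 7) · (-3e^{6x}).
3 e^{6 x}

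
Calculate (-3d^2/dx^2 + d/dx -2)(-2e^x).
8 e^{x}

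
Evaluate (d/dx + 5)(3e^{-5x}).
0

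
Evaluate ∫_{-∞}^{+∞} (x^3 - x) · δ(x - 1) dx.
0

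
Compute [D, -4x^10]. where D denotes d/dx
- 40 x^{9}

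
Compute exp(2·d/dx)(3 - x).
1 - x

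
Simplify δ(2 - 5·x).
\frac{\delta(x - 2/5)}{5}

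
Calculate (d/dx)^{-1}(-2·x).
- x^{2}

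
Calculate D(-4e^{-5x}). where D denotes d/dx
20 e^{- 5 x}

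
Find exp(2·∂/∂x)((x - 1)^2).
x^{2} + 2 x + 1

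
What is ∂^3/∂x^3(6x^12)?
7920 x^{9}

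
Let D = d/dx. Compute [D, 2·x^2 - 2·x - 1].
4 x - 2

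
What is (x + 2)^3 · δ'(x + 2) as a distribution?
0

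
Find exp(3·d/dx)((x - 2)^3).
x^{3} + 3 x^{2} + 3 x + 1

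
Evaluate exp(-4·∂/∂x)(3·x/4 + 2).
\frac{3 x}{4} - 1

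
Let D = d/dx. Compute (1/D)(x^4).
\frac{x^{5}}{5}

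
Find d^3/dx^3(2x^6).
240 x^{3}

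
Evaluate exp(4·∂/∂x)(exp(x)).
e^{x + 4}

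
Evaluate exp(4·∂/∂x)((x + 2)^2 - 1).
x^{2} + 12 x + 35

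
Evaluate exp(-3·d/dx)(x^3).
x^{3} - 9 x^{2} + 27 x - 27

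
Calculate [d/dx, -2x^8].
- 16 x^{7}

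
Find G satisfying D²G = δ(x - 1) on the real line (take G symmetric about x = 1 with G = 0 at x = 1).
\frac{|x - 1|}{2}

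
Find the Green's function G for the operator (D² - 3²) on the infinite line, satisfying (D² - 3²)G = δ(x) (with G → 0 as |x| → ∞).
-\frac{e^{-3|x|}}{6}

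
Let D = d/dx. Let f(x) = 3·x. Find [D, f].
3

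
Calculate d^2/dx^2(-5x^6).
- 150 x^{4}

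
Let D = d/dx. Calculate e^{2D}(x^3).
x^{3} + 6 x^{2} + 12 x + 8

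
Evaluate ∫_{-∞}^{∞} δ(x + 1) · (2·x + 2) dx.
0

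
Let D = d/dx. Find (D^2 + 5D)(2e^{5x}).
100 e^{5 x}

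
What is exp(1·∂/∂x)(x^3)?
x^{3} + 3 x^{2} + 3 x + 1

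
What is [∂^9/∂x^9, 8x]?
72\frac{d^{8}}{dx^{8}}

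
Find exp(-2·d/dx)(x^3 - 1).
x^{3} - 6 x^{2} + 12 x - 9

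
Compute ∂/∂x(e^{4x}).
4 e^{4 x}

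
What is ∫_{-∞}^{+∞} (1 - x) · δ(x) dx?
1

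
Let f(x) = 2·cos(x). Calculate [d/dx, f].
- 2 \sin{\left(x \right)}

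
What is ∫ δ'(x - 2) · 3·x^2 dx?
-12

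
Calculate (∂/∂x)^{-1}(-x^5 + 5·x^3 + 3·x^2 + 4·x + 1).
- \frac{x^{6}}{6} + \frac{5 x^{4}}{4} + x^{3} + 2 x^{2} + x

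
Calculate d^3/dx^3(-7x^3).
-42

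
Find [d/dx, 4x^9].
36 x^{8}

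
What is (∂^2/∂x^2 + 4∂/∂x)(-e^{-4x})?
0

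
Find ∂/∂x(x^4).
4 x^{3}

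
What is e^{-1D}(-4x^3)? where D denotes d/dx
- 4 x^{3} + 12 x^{2} - 12 x + 4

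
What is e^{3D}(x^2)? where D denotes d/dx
x^{2} + 6 x + 9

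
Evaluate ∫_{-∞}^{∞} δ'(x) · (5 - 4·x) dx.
4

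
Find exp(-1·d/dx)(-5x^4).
- 5 x^{4} + 20 x^{3} - 30 x^{2} + 20 x - 5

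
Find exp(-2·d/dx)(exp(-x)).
e^{2 - x}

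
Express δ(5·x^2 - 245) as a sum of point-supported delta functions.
\frac{\delta(x - 7) + \delta(x + 7)}{70}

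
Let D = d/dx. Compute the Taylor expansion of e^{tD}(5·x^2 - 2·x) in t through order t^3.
5 t^{2} + 2 t \left(5 x - 1\right) + 5 x^{2} - 2 x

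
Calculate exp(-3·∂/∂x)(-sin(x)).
- \sin{\left(x - 3 \right)}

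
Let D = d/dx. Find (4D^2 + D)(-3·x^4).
12 x^{2} \left(- x - 12\right)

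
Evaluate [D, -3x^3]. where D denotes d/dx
- 9 x^{2}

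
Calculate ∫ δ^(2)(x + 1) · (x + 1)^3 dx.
0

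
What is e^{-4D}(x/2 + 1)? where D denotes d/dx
\frac{x}{2} - 1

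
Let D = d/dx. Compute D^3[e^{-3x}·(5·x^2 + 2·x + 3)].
9 \left(- 15 x^{2} + 24 x - 13\right) e^{- 3 x}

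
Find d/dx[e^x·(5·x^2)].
5 x \left(x + 2\right) e^{x}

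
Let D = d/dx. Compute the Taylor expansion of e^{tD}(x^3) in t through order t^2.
x \left(3 t^{2} + 3 t x + x^{2}\right)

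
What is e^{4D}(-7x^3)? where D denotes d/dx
- 7 x^{3} - 84 x^{2} - 336 x - 448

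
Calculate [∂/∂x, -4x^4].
- 16 x^{3}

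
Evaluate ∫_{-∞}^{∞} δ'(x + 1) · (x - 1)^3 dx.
-12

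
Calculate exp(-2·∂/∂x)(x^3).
x^{3} - 6 x^{2} + 12 x - 8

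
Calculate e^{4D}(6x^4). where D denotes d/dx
6 x^{4} + 96 x^{3} + 576 x^{2} + 1536 x + 1536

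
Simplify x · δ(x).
0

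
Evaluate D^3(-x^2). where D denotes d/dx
0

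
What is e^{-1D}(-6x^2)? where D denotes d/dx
- 6 x^{2} + 12 x - 6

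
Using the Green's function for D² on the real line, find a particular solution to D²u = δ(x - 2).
\frac{|x - 2|}{2}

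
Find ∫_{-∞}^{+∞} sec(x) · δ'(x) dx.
0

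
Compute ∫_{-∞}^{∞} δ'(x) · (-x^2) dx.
0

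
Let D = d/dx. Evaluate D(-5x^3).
- 15 x^{2}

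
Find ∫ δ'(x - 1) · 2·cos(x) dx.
2 \sin{\left(1 \right)}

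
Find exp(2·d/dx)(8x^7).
8 x^{7} + 112 x^{6} + 672 x^{5} + 2240 x^{4} + 4480 x^{3} + 5376 x^{2} + 3584 x + 1024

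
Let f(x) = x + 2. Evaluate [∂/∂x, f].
1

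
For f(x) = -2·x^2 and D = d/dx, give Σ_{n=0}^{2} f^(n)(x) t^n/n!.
- 2 t^{2} - 4 t x - 2 x^{2}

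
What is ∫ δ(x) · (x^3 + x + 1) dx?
1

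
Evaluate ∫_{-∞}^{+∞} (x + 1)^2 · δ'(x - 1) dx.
-4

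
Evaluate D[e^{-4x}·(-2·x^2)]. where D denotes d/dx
4 x \left(2 x - 1\right) e^{- 4 x}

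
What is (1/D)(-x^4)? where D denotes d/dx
- \frac{x^{5}}{5}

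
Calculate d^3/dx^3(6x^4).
144 x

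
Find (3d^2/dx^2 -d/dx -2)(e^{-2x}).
12 e^{- 2 x}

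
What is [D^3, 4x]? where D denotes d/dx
12D^{2}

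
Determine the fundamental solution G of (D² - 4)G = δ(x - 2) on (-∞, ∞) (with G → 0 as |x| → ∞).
-\frac{e^{-2|x - 2|}}{4}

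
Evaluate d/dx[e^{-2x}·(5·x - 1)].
\left(7 - 10 x\right) e^{- 2 x}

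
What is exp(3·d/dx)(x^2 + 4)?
x^{2} + 6 x + 13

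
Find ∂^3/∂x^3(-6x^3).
-36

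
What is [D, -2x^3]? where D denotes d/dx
- 6 x^{2}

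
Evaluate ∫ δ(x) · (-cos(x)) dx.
-1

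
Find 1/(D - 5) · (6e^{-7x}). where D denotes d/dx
- \frac{e^{- 7 x}}{2}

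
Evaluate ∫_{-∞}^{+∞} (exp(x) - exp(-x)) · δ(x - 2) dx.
2 \sinh{\left(2 \right)}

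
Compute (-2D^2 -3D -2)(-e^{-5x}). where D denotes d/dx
37 e^{- 5 x}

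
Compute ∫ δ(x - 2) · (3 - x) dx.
1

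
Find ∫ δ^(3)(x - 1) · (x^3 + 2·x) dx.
-6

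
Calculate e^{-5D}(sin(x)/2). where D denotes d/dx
\frac{\sin{\left(x - 5 \right)}}{2}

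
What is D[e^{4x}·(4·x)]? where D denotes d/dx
\left(16 x + 4\right) e^{4 x}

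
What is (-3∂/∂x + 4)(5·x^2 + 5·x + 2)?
20 x^{2} - 10 x - 7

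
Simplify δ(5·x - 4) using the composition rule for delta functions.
\frac{\delta(x - 4/5)}{5}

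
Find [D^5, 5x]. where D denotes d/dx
25D^{4}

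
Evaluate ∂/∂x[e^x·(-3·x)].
3 \left(- x - 1\right) e^{x}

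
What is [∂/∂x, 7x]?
7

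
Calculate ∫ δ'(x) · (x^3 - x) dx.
1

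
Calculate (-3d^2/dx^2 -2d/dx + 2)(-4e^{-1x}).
- 4 e^{- x}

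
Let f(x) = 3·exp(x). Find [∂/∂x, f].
3 e^{x}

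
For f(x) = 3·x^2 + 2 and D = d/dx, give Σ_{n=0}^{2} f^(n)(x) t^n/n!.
3 t^{2} + 6 t x + 3 x^{2} + 2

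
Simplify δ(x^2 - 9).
\frac{\delta(x - 3) + \delta(x + 3)}{6}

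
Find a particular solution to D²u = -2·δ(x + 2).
-|x + 2|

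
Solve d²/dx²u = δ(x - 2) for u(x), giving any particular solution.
\frac{|x - 2|}{2}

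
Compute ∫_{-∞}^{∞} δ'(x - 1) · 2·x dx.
-2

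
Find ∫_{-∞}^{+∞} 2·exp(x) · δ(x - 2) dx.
2 e^{2}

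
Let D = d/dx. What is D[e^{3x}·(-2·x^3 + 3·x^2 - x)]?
\left(- 6 x^{3} + 3 x^{2} + 3 x - 1\right) e^{3 x}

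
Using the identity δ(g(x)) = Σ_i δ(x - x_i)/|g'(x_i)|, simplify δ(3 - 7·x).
\frac{\delta(x - 3/7)}{7}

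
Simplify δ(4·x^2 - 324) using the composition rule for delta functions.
\frac{\delta(x - 9) + \delta(x + 9)}{72}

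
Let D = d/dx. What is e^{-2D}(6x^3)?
6 x^{3} - 36 x^{2} + 72 x - 48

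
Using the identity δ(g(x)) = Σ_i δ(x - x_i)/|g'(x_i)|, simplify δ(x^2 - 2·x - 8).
\frac{\delta(x + 2) + \delta(x - 4)}{6}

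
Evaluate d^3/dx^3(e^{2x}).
8 e^{2 x}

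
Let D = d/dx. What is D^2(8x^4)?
96 x^{2}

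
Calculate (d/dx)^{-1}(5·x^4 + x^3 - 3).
x^{5} + \frac{x^{4}}{4} - 3 x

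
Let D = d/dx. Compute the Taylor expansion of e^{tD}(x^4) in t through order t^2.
x^{2} \left(6 t^{2} + 4 t x + x^{2}\right)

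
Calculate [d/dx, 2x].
2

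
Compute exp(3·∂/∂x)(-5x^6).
- 5 x^{6} - 90 x^{5} - 675 x^{4} - 2700 x^{3} - 6075 x^{2} - 7290 x - 3645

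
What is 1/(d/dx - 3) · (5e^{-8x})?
- \frac{5 e^{- 8 x}}{11}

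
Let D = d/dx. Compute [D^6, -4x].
-24D^{5}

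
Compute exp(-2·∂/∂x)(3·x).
3 x - 6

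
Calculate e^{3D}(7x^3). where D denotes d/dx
7 x^{3} + 63 x^{2} + 189 x + 189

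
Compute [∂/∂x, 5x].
5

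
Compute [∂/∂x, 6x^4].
24 x^{3}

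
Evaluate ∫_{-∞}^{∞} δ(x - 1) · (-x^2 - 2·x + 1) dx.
-2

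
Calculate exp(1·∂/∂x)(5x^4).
5 x^{4} + 20 x^{3} + 30 x^{2} + 20 x + 5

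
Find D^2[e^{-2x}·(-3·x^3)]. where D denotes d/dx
6 x \left(- 2 x^{2} + 6 x - 3\right) e^{- 2 x}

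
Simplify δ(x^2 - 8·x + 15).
\frac{\delta(x - 5) + \delta(x - 3)}{2}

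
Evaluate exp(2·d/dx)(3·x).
3 x + 6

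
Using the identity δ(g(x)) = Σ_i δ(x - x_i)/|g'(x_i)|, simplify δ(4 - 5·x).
\frac{\delta(x - 4/5)}{5}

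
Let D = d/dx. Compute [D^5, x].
5D^{4}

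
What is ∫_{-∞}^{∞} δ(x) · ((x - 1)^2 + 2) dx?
3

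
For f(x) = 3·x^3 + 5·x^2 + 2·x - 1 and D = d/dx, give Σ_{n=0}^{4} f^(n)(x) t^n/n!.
3 t^{3} + t^{2} \left(9 x + 5\right) + t \left(9 x^{2} + 10 x + 2\right) + 3 x^{3} + 5 x^{2} + 2 x - 1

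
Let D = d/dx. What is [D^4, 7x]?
28D^{3}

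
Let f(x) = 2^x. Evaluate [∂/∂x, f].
2^{x} \log{\left(2 \right)}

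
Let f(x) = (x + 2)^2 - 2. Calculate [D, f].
2 x + 4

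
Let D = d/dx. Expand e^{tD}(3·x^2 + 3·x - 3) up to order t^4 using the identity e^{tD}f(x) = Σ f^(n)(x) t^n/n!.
3 t^{2} + 3 t \left(2 x + 1\right) + 3 x^{2} + 3 x - 3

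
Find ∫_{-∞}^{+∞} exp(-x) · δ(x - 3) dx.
e^{-3}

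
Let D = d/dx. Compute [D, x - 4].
1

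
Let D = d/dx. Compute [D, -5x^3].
- 15 x^{2}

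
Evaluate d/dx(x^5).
5 x^{4}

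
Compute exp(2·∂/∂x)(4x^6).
4 x^{6} + 48 x^{5} + 240 x^{4} + 640 x^{3} + 960 x^{2} + 768 x + 256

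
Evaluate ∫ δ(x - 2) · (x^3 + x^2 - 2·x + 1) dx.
9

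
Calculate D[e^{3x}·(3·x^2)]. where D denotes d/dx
3 x \left(3 x + 2\right) e^{3 x}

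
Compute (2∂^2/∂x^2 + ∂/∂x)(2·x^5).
10 x^{3} \left(x + 8\right)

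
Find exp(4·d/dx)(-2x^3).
- 2 x^{3} - 24 x^{2} - 96 x - 128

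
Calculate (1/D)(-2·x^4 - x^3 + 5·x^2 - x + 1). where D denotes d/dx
- \frac{2 x^{5}}{5} - \frac{x^{4}}{4} + \frac{5 x^{3}}{3} - \frac{x^{2}}{2} + x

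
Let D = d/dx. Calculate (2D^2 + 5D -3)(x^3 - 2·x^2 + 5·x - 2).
- 3 x^{3} + 21 x^{2} - 23 x + 23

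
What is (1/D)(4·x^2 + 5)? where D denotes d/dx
\frac{4 x^{3}}{3} + 5 x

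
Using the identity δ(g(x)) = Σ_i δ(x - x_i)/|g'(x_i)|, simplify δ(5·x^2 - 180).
\frac{\delta(x - 6) + \delta(x + 6)}{60}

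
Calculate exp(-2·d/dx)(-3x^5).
- 3 x^{5} + 30 x^{4} - 120 x^{3} + 240 x^{2} - 240 x + 96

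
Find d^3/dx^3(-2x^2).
0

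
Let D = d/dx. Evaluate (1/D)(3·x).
\frac{3 x^{2}}{2}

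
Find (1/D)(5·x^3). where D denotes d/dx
\frac{5 x^{4}}{4}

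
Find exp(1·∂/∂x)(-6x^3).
- 6 x^{3} - 18 x^{2} - 18 x - 6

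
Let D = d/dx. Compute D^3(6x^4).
144 x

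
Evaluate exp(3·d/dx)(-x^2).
- x^{2} - 6 x - 9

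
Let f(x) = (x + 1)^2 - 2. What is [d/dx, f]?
2 x + 2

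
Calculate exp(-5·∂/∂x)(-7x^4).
- 7 x^{4} + 140 x^{3} - 1050 x^{2} + 3500 x - 4375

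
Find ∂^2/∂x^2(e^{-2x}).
4 e^{- 2 x}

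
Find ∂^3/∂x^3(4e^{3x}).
108 e^{3 x}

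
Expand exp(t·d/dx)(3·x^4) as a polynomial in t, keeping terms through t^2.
3 x^{2} \left(6 t^{2} + 4 t x + x^{2}\right)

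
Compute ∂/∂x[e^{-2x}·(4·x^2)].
8 x \left(1 - x\right) e^{- 2 x}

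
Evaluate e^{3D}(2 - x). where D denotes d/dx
- x - 1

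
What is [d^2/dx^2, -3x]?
-6\frac{d}{dx}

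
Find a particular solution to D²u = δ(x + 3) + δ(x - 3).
\frac{|x + 3|}{2} + \frac{|x - 3|}{2}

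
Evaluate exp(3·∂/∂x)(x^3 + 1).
x^{3} + 9 x^{2} + 27 x + 28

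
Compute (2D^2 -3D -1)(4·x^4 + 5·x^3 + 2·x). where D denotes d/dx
- 4 x^{4} - 53 x^{3} + 51 x^{2} + 58 x - 6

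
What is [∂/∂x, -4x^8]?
- 32 x^{7}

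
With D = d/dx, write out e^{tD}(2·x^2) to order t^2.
2 t^{2} + 4 t x + 2 x^{2}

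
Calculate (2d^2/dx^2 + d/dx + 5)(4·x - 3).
20 x - 11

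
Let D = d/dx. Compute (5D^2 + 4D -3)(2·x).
8 - 6 x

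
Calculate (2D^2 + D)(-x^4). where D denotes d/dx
4 x^{2} \left(- x - 6\right)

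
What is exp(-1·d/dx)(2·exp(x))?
2 e^{x - 1}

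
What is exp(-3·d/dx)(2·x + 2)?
2 x - 4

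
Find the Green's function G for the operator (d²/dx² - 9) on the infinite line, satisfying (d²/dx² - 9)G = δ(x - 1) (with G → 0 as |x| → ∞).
-\frac{e^{-3|x - 1|}}{6}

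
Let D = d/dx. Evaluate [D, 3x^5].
15 x^{4}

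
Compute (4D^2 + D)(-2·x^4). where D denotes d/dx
8 x^{2} \left(- x - 12\right)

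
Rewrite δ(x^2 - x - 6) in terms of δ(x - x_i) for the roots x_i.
\frac{\delta(x + 2) + \delta(x - 3)}{5}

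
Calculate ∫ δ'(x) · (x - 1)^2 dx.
2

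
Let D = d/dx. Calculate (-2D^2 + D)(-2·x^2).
8 - 4 x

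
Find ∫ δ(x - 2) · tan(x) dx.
\tan{\left(2 \right)}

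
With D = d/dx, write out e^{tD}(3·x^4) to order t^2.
3 x^{2} \left(6 t^{2} + 4 t x + x^{2}\right)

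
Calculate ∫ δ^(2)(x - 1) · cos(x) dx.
- \cos{\left(1 \right)}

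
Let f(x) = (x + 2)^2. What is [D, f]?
2 x + 4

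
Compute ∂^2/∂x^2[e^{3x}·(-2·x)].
\left(- 18 x - 12\right) e^{3 x}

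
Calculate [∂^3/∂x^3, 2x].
6\frac{d^{2}}{dx^{2}}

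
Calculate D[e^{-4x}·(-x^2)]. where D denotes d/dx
2 x \left(2 x - 1\right) e^{- 4 x}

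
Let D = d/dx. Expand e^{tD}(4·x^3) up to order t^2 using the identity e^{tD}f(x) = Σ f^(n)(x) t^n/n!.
4 x \left(3 t^{2} + 3 t x + x^{2}\right)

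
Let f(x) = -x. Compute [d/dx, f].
-1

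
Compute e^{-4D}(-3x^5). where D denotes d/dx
- 3 x^{5} + 60 x^{4} - 480 x^{3} + 1920 x^{2} - 3840 x + 3072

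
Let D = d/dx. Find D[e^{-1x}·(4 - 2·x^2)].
2 \left(x^{2} - 2 x - 2\right) e^{- x}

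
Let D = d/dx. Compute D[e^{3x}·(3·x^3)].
9 x^{2} \left(x + 1\right) e^{3 x}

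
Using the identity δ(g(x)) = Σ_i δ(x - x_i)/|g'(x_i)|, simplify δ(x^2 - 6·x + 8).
\frac{\delta(x - 4) + \delta(x - 2)}{2}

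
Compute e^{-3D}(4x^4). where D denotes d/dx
4 x^{4} - 48 x^{3} + 216 x^{2} - 432 x + 324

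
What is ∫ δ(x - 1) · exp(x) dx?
e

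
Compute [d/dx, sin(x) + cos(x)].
- \sin{\left(x \right)} + \cos{\left(x \right)}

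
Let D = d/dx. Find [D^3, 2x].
6D^{2}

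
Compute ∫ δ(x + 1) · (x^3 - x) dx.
0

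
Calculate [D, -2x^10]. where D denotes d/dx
- 20 x^{9}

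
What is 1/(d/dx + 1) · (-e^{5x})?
- \frac{e^{5 x}}{6}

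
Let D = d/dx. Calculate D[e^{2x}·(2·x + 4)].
\left(4 x + 10\right) e^{2 x}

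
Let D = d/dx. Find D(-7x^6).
- 42 x^{5}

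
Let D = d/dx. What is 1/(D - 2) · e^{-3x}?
- \frac{e^{- 3 x}}{5}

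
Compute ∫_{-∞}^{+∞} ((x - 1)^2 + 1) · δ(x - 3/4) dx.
\frac{17}{16}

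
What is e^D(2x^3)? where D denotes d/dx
2 x^{3} + 6 x^{2} + 6 x + 2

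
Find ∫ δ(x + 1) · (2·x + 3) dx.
1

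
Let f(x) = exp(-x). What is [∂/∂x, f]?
- e^{- x}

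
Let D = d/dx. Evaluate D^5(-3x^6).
- 2160 x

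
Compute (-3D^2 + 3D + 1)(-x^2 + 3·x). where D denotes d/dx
- x^{2} - 3 x + 15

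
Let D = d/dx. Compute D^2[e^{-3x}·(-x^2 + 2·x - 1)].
\left(- 9 x^{2} + 30 x - 23\right) e^{- 3 x}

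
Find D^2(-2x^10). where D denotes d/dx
- 180 x^{8}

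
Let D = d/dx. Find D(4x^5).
20 x^{4}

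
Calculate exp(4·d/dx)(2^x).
2^{x + 4}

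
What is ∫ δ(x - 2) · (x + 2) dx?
4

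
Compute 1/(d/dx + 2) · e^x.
\frac{e^{x}}{3}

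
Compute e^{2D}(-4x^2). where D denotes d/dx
- 4 x^{2} - 16 x - 16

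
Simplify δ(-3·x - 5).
\frac{\delta(x + 5/3)}{3}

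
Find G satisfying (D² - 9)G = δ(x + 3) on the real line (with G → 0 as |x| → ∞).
-\frac{e^{-3|x + 3|}}{6}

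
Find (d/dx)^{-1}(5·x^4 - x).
x^{5} - \frac{x^{2}}{2}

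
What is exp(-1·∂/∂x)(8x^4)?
8 x^{4} - 32 x^{3} + 48 x^{2} - 32 x + 8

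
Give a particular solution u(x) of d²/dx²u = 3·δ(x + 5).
\frac{3|x + 5|}{2}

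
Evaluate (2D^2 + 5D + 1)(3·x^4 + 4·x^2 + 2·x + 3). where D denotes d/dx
3 x^{4} + 60 x^{3} + 76 x^{2} + 42 x + 29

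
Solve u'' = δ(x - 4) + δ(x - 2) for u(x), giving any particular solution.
\frac{|x - 4|}{2} + \frac{|x - 2|}{2}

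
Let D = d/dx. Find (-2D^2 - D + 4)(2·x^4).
8 x^{2} \left(x^{2} - x - 6\right)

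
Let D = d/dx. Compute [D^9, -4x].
-36D^{8}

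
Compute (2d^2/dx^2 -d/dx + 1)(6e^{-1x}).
24 e^{- x}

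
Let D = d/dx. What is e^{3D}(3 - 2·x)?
- 2 x - 3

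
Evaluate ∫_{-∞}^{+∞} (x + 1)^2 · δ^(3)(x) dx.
0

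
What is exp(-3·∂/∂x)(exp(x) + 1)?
e^{x - 3} + 1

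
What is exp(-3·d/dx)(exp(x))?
e^{x - 3}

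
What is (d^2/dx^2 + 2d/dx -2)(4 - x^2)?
2 x^{2} - 4 x - 10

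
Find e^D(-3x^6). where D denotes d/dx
- 3 x^{6} - 18 x^{5} - 45 x^{4} - 60 x^{3} - 45 x^{2} - 18 x - 3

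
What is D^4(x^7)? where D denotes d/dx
840 x^{3}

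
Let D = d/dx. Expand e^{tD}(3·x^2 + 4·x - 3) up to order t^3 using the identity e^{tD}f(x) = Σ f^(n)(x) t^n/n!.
3 t^{2} + 2 t \left(3 x + 2\right) + 3 x^{2} + 4 x - 3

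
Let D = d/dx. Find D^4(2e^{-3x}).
162 e^{- 3 x}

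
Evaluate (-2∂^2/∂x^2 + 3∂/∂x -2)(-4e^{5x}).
148 e^{5 x}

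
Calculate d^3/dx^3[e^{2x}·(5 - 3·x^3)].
\left(- 24 x^{3} - 108 x^{2} - 108 x + 22\right) e^{2 x}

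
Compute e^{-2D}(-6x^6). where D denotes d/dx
- 6 x^{6} + 72 x^{5} - 360 x^{4} + 960 x^{3} - 1440 x^{2} + 1152 x - 384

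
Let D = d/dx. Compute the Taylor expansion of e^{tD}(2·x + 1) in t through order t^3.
2 t + 2 x + 1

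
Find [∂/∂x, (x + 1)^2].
2 x + 2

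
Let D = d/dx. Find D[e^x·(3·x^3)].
3 x^{2} \left(x + 3\right) e^{x}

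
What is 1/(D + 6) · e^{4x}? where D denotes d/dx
\frac{e^{4 x}}{10}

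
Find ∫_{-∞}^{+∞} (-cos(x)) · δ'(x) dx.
0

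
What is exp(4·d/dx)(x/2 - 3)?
\frac{x}{2} - 1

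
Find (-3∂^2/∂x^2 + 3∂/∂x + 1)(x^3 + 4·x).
x^{3} + 9 x^{2} - 14 x + 12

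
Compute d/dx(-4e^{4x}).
- 16 e^{4 x}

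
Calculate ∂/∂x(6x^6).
36 x^{5}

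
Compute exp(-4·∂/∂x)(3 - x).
7 - x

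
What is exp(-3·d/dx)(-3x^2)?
- 3 x^{2} + 18 x - 27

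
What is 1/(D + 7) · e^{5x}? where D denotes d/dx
\frac{e^{5 x}}{12}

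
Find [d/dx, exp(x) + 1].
e^{x}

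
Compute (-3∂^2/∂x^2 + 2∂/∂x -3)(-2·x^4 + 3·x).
6 x^{4} - 16 x^{3} + 72 x^{2} - 9 x + 6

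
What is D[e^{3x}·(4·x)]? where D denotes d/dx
\left(12 x + 4\right) e^{3 x}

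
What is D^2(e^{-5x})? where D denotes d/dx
25 e^{- 5 x}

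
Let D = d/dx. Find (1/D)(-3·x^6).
- \frac{3 x^{7}}{7}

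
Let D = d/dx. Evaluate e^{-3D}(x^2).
x^{2} - 6 x + 9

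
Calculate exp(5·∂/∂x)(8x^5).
8 x^{5} + 200 x^{4} + 2000 x^{3} + 10000 x^{2} + 25000 x + 25000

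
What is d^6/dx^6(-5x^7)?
- 25200 x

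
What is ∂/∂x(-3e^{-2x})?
6 e^{- 2 x}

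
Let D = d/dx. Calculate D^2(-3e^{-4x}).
- 48 e^{- 4 x}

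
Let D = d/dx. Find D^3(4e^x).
4 e^{x}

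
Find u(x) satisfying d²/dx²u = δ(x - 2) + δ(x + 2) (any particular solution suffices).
\frac{|x - 2|}{2} + \frac{|x + 2|}{2}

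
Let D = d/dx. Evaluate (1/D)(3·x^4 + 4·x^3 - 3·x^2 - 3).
\frac{3 x^{5}}{5} + x^{4} - x^{3} - 3 x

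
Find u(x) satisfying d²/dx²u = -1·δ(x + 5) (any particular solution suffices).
-\frac{|x + 5|}{2}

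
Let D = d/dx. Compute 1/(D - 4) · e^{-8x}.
- \frac{e^{- 8 x}}{12}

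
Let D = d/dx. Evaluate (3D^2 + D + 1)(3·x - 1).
3 x + 2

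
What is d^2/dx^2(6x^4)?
72 x^{2}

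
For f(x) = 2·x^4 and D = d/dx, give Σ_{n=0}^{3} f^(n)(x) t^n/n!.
2 x \left(4 t^{3} + 6 t^{2} x + 4 t x^{2} + x^{3}\right)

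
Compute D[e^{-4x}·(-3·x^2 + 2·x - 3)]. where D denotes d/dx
2 \left(6 x^{2} - 7 x + 7\right) e^{- 4 x}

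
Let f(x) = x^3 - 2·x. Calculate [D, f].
3 x^{2} - 2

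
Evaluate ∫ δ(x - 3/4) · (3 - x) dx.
\frac{9}{4}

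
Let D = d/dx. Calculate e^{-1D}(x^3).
x^{3} - 3 x^{2} + 3 x - 1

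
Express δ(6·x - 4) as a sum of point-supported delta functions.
\frac{\delta(x - 2/3)}{6}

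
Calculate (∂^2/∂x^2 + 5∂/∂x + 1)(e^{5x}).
51 e^{5 x}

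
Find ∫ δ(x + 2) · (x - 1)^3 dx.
-27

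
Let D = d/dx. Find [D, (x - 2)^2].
2 x - 4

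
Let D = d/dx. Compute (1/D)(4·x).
2 x^{2}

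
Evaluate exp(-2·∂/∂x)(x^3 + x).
x^{3} - 6 x^{2} + 13 x - 10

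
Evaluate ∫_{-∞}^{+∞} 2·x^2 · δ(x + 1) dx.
2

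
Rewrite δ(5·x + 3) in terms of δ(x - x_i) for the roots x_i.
\frac{\delta(x + 3/5)}{5}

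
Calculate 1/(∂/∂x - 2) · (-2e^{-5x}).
\frac{2 e^{- 5 x}}{7}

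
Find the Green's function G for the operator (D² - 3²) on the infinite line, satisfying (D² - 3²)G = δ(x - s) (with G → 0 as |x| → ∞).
-\frac{e^{-3|x-s|}}{6}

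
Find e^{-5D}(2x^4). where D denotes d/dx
2 x^{4} - 40 x^{3} + 300 x^{2} - 1000 x + 1250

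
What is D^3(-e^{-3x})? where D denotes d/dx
27 e^{- 3 x}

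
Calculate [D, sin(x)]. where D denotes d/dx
\cos{\left(x \right)}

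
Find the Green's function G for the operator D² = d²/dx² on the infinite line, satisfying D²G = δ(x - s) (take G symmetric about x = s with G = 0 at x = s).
\frac{|x - s|}{2}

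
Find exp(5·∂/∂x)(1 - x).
- x - 4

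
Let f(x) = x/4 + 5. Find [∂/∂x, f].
\frac{1}{4}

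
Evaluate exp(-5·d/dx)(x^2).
x^{2} - 10 x + 25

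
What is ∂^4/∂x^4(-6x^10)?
- 30240 x^{6}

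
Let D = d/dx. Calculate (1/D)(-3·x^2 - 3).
- x^{3} - 3 x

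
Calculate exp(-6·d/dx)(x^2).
x^{2} - 12 x + 36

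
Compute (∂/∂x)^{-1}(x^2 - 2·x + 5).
\frac{x^{3}}{3} - x^{2} + 5 x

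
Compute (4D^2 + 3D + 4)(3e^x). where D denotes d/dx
33 e^{x}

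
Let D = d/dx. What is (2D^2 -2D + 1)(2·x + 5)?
2 x + 1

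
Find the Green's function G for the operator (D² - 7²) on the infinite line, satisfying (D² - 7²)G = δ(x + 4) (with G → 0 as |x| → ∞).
-\frac{e^{-7|x + 4|}}{14}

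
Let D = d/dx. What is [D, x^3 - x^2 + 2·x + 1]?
3 x^{2} - 2 x + 2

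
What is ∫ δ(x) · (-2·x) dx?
0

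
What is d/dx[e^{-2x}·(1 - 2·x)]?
4 \left(x - 1\right) e^{- 2 x}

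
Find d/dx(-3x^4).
- 12 x^{3}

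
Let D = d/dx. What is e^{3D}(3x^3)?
3 x^{3} + 27 x^{2} + 81 x + 81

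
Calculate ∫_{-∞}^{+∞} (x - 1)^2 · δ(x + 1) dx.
4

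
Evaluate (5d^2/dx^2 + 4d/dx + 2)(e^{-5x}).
107 e^{- 5 x}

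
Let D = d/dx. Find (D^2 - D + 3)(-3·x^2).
- 9 x^{2} + 6 x - 6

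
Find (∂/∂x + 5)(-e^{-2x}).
- 3 e^{- 2 x}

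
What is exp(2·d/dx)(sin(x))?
\sin{\left(x + 2 \right)}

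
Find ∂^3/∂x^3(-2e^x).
- 2 e^{x}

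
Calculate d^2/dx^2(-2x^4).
- 24 x^{2}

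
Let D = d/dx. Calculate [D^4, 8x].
32D^{3}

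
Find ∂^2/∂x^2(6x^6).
180 x^{4}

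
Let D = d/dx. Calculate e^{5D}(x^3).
x^{3} + 15 x^{2} + 75 x + 125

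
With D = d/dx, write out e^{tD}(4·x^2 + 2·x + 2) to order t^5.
4 t^{2} + 2 t \left(4 x + 1\right) + 4 x^{2} + 2 x + 2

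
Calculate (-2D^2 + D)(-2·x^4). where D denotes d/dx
8 x^{2} \left(6 - x\right)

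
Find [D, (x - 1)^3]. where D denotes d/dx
3 \left(x - 1\right)^{2}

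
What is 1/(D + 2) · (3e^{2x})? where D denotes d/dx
\frac{3 e^{2 x}}{4}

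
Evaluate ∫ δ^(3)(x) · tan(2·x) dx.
-16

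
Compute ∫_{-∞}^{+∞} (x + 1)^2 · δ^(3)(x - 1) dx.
0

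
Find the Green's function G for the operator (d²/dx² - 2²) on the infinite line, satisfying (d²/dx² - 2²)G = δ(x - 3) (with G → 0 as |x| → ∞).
-\frac{e^{-2|x - 3|}}{4}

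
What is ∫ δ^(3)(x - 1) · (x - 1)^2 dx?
0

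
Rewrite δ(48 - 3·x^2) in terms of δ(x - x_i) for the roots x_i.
\frac{\delta(x - 4) + \delta(x + 4)}{24}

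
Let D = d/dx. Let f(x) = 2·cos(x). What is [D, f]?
- 2 \sin{\left(x \right)}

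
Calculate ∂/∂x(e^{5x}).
5 e^{5 x}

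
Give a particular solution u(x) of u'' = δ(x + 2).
\frac{|x + 2|}{2}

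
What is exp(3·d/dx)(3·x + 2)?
3 x + 11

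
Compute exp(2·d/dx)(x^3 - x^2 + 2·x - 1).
x^{3} + 5 x^{2} + 10 x + 7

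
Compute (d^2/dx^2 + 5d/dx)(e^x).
6 e^{x}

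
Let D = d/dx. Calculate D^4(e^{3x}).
81 e^{3 x}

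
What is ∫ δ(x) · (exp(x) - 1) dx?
0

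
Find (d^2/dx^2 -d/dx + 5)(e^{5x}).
25 e^{5 x}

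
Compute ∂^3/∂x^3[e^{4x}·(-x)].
\left(- 64 x - 48\right) e^{4 x}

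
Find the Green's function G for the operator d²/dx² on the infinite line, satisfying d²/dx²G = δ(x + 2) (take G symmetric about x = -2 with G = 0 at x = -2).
\frac{|x + 2|}{2}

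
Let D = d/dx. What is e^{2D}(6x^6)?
6 x^{6} + 72 x^{5} + 360 x^{4} + 960 x^{3} + 1440 x^{2} + 1152 x + 384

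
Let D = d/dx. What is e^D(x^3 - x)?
x \left(x^{2} + 3 x + 2\right)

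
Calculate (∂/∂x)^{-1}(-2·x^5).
- \frac{x^{6}}{3}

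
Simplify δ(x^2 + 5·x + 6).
\frac{\delta(x + 2) + \delta(x + 3)}{1}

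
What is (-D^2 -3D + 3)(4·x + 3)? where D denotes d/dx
12 x - 3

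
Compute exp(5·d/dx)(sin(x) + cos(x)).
\sqrt{2} \sin{\left(x + \frac{\pi}{4} + 5 \right)}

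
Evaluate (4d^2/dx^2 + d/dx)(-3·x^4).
12 x^{2} \left(- x - 12\right)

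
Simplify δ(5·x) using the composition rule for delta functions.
\frac{\delta(x)}{5}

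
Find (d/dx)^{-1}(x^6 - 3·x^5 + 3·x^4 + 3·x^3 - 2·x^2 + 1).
\frac{x^{7}}{7} - \frac{x^{6}}{2} + \frac{3 x^{5}}{5} + \frac{3 x^{4}}{4} - \frac{2 x^{3}}{3} + x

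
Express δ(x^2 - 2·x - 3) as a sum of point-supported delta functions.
\frac{\delta(x + 1) + \delta(x - 3)}{4}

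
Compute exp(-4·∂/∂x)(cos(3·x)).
\cos{\left(3 x - 12 \right)}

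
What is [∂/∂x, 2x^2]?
4 x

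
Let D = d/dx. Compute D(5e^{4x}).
20 e^{4 x}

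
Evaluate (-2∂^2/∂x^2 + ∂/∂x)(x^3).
3 x \left(x - 4\right)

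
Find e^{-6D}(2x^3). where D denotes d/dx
2 x^{3} - 36 x^{2} + 216 x - 432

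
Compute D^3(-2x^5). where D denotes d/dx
- 120 x^{2}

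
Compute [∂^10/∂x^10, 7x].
70\frac{d^{9}}{dx^{9}}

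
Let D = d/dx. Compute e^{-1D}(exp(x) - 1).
e^{x - 1} - 1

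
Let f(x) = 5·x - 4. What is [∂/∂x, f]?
5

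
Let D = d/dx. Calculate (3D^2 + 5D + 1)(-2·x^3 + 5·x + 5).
- 2 x^{3} - 30 x^{2} - 31 x + 30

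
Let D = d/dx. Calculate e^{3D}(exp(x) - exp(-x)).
2 \sinh{\left(x + 3 \right)}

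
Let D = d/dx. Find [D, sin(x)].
\cos{\left(x \right)}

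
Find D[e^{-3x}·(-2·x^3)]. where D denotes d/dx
6 x^{2} \left(x - 1\right) e^{- 3 x}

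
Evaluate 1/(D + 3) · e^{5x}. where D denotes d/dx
\frac{e^{5 x}}{8}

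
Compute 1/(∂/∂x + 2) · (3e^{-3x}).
- 3 e^{- 3 x}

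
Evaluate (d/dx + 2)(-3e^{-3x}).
3 e^{- 3 x}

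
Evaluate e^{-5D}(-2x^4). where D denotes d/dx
- 2 x^{4} + 40 x^{3} - 300 x^{2} + 1000 x - 1250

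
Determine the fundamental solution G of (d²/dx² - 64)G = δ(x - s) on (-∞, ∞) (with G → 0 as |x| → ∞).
-\frac{e^{-8|x-s|}}{16}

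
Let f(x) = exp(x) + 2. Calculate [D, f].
e^{x}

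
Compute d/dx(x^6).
6 x^{5}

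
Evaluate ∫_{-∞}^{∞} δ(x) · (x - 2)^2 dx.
4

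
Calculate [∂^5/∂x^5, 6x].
30\frac{d^{4}}{dx^{4}}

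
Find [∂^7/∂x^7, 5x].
35\frac{d^{6}}{dx^{6}}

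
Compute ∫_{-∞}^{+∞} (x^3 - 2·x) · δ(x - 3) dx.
21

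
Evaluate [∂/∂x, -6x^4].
- 24 x^{3}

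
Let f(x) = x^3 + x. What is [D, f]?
3 x^{2} + 1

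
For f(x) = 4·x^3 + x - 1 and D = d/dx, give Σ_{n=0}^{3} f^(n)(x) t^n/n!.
4 t^{3} + 12 t^{2} x + t \left(12 x^{2} + 1\right) + 4 x^{3} + x - 1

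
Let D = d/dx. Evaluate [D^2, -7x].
-14D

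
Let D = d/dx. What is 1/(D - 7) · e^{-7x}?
- \frac{e^{- 7 x}}{14}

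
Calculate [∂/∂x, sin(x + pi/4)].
\cos{\left(x + \frac{\pi}{4} \right)}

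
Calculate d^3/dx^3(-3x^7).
- 630 x^{4}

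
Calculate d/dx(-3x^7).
- 21 x^{6}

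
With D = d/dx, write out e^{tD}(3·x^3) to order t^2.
3 x \left(3 t^{2} + 3 t x + x^{2}\right)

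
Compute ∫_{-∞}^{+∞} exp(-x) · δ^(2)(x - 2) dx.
e^{-2}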